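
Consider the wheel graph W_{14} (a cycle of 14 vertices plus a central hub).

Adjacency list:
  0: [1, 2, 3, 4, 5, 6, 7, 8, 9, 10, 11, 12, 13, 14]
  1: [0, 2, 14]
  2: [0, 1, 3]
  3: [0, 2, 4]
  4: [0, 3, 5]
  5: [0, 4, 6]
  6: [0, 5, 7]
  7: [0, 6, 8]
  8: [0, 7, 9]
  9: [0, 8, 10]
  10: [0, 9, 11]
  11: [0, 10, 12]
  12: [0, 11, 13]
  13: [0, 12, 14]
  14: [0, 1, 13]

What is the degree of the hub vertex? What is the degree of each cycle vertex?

The hub connects to all 14 cycle vertices, so deg(hub) = 14.
Each cycle vertex connects to 2 neighbors on the cycle plus the hub, so deg(cycle vertex) = 3.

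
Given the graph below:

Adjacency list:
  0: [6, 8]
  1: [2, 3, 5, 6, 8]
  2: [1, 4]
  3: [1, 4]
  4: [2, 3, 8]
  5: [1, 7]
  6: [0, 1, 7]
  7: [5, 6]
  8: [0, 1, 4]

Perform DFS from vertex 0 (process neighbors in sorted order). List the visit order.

DFS from vertex 0 (neighbors processed in ascending order):
Visit order: 0, 6, 1, 2, 4, 3, 8, 5, 7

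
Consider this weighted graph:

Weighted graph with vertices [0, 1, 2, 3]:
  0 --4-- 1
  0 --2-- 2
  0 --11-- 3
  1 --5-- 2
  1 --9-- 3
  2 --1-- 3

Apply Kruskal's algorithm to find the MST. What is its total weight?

Applying Kruskal's algorithm (sort edges by weight, add if no cycle):
  Add (2,3) w=1
  Add (0,2) w=2
  Add (0,1) w=4
  Skip (1,2) w=5 (creates cycle)
  Skip (1,3) w=9 (creates cycle)
  Skip (0,3) w=11 (creates cycle)
MST weight = 7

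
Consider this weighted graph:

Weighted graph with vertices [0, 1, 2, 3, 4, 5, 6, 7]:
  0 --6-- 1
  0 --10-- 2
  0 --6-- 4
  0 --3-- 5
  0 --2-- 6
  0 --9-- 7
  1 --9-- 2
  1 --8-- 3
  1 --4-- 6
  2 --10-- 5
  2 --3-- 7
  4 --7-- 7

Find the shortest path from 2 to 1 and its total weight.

Using Dijkstra's algorithm from vertex 2:
Shortest path: 2 -> 1
Total weight: 9 = 9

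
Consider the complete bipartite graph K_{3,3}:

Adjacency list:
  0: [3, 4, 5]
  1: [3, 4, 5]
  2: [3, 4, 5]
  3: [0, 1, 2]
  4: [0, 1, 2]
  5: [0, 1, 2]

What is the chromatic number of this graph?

K_{3,3} is bipartite: vertices split into two independent sets of size 3 and 3.
Color one set 0, the other 1. No adjacent vertices share a color.
Chromatic number = 2.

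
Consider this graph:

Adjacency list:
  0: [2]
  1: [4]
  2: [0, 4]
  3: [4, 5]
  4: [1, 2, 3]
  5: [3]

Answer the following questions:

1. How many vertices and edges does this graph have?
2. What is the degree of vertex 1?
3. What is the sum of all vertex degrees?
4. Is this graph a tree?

Count: 6 vertices, 5 edges.
Vertex 1 has neighbors [4], degree = 1.
Handshaking lemma: 2 * 5 = 10.
A graph is a tree iff it is connected and has exactly n-1 edges. This graph is connected (all 6 vertices in one component) and has 6-1 = 5 edges. It is a tree.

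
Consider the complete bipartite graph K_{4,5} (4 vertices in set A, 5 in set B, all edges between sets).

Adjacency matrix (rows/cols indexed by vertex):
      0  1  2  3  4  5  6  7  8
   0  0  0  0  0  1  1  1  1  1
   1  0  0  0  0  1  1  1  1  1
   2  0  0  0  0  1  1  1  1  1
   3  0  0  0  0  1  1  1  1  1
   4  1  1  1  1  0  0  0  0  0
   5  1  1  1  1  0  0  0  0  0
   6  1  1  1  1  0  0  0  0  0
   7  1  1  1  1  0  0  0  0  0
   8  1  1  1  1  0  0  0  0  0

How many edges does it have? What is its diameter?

K_{4,5} has 4 * 5 = 20 edges.
Any vertex reaches any opposite-side vertex in 1 step; same-side vertices reach in 2 steps via any opposite-side vertex.
Diameter = 2.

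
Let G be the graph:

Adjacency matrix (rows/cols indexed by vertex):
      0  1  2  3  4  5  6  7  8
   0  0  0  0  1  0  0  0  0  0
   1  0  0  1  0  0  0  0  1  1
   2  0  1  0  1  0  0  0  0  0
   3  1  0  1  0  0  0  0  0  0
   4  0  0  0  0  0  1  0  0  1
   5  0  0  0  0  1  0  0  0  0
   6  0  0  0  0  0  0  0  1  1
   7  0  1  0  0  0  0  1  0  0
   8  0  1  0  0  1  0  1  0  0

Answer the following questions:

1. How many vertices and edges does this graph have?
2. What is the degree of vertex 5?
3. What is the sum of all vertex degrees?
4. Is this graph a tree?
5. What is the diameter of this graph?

Count: 9 vertices, 9 edges.
Vertex 5 has neighbors [4], degree = 1.
Handshaking lemma: 2 * 9 = 18.
A tree on 9 vertices has 8 edges. This graph has 9 edges (1 extra). Not a tree.
Diameter (longest shortest path) = 6.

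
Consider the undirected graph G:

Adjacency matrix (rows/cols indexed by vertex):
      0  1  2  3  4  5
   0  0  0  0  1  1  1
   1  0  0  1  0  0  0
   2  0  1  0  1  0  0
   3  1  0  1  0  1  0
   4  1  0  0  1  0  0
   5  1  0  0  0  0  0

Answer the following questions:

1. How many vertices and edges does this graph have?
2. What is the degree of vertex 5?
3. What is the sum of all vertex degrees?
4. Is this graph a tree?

Count: 6 vertices, 6 edges.
Vertex 5 has neighbors [0], degree = 1.
Handshaking lemma: 2 * 6 = 12.
A tree on 6 vertices has 5 edges. This graph has 6 edges (1 extra). Not a tree.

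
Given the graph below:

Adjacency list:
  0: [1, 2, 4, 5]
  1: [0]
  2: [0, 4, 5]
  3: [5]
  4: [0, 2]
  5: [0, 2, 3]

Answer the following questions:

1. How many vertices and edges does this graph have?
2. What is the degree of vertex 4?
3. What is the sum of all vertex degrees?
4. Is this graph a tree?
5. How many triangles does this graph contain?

Count: 6 vertices, 7 edges.
Vertex 4 has neighbors [0, 2], degree = 2.
Handshaking lemma: 2 * 7 = 14.
A tree on 6 vertices has 5 edges. This graph has 7 edges (2 extra). Not a tree.
Number of triangles = 2.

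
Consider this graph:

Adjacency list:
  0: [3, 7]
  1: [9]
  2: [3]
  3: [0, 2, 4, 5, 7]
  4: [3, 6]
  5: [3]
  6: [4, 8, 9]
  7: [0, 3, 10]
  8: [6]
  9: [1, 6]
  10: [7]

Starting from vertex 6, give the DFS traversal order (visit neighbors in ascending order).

DFS from vertex 6 (neighbors processed in ascending order):
Visit order: 6, 4, 3, 0, 7, 10, 2, 5, 8, 9, 1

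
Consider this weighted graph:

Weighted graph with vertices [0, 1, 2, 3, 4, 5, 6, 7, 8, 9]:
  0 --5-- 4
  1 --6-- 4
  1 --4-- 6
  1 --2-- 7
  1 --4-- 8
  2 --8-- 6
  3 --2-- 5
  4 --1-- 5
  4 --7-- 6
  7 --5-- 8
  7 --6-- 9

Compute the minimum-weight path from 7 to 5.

Using Dijkstra's algorithm from vertex 7:
Shortest path: 7 -> 1 -> 4 -> 5
Total weight: 2 + 6 + 1 = 9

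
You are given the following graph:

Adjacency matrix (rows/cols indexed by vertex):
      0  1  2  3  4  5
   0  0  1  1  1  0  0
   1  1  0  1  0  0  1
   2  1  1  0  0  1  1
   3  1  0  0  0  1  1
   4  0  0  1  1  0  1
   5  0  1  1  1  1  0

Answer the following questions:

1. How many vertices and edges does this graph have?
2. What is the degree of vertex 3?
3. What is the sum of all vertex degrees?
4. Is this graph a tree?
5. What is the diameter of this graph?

Count: 6 vertices, 10 edges.
Vertex 3 has neighbors [0, 4, 5], degree = 3.
Handshaking lemma: 2 * 10 = 20.
A tree on 6 vertices has 5 edges. This graph has 10 edges (5 extra). Not a tree.
Diameter (longest shortest path) = 2.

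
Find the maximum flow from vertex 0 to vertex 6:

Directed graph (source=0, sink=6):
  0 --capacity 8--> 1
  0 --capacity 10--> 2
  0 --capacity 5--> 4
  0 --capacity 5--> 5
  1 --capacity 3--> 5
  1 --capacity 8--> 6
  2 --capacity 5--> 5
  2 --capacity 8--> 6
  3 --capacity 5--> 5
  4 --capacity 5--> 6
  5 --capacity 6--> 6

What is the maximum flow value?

Computing max flow:
  Flow on (0->1): 8/8
  Flow on (0->2): 9/10
  Flow on (0->4): 5/5
  Flow on (0->5): 5/5
  Flow on (1->6): 8/8
  Flow on (2->5): 1/5
  Flow on (2->6): 8/8
  Flow on (4->6): 5/5
  Flow on (5->6): 6/6
Maximum flow = 27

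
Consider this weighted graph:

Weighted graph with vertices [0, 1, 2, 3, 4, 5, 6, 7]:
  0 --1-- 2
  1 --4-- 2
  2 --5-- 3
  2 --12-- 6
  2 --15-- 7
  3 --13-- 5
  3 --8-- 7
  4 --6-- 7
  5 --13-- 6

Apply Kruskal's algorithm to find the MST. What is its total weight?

Applying Kruskal's algorithm (sort edges by weight, add if no cycle):
  Add (0,2) w=1
  Add (1,2) w=4
  Add (2,3) w=5
  Add (4,7) w=6
  Add (3,7) w=8
  Add (2,6) w=12
  Add (3,5) w=13
  Skip (5,6) w=13 (creates cycle)
  Skip (2,7) w=15 (creates cycle)
MST weight = 49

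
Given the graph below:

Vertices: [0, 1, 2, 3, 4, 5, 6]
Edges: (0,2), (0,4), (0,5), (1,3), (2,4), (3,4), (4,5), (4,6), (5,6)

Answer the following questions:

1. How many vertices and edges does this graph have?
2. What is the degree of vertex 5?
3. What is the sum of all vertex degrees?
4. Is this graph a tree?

Count: 7 vertices, 9 edges.
Vertex 5 has neighbors [0, 4, 6], degree = 3.
Handshaking lemma: 2 * 9 = 18.
A tree on 7 vertices has 6 edges. This graph has 9 edges (3 extra). Not a tree.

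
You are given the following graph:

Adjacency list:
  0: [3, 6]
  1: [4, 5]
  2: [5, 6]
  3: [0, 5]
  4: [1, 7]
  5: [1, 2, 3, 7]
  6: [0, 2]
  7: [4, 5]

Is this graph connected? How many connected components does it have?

Checking connectivity: the graph has 1 connected component(s).
All vertices are reachable from each other. The graph IS connected.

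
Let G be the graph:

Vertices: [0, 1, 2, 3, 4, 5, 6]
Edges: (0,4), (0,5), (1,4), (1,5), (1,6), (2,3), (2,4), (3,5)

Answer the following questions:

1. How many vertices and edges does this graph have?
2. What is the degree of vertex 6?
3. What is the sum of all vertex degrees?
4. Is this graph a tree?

Count: 7 vertices, 8 edges.
Vertex 6 has neighbors [1], degree = 1.
Handshaking lemma: 2 * 8 = 16.
A tree on 7 vertices has 6 edges. This graph has 8 edges (2 extra). Not a tree.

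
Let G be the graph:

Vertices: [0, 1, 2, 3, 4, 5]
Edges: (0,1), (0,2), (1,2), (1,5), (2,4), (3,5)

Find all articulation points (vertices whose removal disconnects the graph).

An articulation point is a vertex whose removal disconnects the graph.
Articulation points: [1, 2, 5]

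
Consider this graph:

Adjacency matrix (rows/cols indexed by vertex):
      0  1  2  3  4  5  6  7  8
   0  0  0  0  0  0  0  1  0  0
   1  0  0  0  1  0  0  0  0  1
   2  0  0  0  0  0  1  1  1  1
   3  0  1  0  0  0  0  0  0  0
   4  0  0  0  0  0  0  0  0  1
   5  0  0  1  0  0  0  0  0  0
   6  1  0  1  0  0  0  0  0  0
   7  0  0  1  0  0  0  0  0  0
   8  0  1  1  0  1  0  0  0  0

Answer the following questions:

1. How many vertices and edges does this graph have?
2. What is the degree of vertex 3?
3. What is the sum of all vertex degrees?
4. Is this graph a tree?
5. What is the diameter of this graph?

Count: 9 vertices, 8 edges.
Vertex 3 has neighbors [1], degree = 1.
Handshaking lemma: 2 * 8 = 16.
A graph is a tree iff it is connected and has exactly n-1 edges. This graph is connected (all 9 vertices in one component) and has 9-1 = 8 edges. It is a tree.
Diameter (longest shortest path) = 5.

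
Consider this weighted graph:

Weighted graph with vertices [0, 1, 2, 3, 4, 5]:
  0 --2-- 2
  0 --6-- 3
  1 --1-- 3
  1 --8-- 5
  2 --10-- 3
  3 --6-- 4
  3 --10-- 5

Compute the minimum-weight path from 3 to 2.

Using Dijkstra's algorithm from vertex 3:
Shortest path: 3 -> 0 -> 2
Total weight: 6 + 2 = 8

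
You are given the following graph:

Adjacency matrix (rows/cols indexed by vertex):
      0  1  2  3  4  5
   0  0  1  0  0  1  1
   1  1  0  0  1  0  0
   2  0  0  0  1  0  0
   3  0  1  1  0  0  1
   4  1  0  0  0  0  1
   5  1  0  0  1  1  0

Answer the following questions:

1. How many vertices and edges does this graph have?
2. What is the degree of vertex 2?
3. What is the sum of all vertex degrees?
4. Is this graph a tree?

Count: 6 vertices, 7 edges.
Vertex 2 has neighbors [3], degree = 1.
Handshaking lemma: 2 * 7 = 14.
A tree on 6 vertices has 5 edges. This graph has 7 edges (2 extra). Not a tree.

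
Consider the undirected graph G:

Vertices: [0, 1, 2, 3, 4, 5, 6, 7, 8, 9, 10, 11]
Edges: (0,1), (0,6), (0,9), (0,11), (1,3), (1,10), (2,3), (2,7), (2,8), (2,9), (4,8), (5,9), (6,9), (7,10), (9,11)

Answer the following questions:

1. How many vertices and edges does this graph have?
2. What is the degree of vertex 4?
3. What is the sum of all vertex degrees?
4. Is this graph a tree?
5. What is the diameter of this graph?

Count: 12 vertices, 15 edges.
Vertex 4 has neighbors [8], degree = 1.
Handshaking lemma: 2 * 15 = 30.
A tree on 12 vertices has 11 edges. This graph has 15 edges (4 extra). Not a tree.
Diameter (longest shortest path) = 4.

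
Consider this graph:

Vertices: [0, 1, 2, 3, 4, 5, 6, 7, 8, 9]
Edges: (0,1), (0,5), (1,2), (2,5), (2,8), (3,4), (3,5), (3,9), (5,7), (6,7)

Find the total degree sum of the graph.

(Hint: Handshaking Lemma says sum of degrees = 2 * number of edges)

Count edges: 10 edges.
By Handshaking Lemma: sum of degrees = 2 * 10 = 20.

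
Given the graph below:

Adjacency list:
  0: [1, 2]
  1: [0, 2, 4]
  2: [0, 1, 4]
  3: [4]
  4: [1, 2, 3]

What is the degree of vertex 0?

Vertex 0 has neighbors [1, 2], so deg(0) = 2.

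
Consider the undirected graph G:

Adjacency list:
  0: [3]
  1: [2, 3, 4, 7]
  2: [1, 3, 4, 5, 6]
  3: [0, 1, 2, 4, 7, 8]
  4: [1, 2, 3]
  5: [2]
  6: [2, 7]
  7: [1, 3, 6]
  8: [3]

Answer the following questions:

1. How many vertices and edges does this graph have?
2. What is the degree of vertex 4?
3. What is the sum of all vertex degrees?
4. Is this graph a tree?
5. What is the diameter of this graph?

Count: 9 vertices, 13 edges.
Vertex 4 has neighbors [1, 2, 3], degree = 3.
Handshaking lemma: 2 * 13 = 26.
A tree on 9 vertices has 8 edges. This graph has 13 edges (5 extra). Not a tree.
Diameter (longest shortest path) = 3.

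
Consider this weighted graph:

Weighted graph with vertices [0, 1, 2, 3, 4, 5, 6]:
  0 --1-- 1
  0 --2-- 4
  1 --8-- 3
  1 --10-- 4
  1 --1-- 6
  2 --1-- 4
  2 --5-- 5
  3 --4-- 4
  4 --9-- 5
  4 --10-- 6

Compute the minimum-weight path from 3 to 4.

Using Dijkstra's algorithm from vertex 3:
Shortest path: 3 -> 4
Total weight: 4 = 4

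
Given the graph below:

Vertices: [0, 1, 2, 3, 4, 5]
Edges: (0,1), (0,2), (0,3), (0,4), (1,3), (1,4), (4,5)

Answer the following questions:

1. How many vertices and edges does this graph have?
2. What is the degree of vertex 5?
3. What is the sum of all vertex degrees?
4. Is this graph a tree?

Count: 6 vertices, 7 edges.
Vertex 5 has neighbors [4], degree = 1.
Handshaking lemma: 2 * 7 = 14.
A tree on 6 vertices has 5 edges. This graph has 7 edges (2 extra). Not a tree.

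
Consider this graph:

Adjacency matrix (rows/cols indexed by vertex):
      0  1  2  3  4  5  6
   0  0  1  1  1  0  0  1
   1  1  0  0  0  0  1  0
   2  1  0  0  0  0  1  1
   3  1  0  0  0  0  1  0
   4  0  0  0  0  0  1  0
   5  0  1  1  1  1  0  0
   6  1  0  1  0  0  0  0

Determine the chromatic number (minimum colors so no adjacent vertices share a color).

The graph has a maximum clique of size 3 (lower bound on chromatic number).
A valid 3-coloring: {0: 0, 1: 1, 2: 1, 3: 1, 4: 1, 5: 0, 6: 2}.
Chromatic number = 3.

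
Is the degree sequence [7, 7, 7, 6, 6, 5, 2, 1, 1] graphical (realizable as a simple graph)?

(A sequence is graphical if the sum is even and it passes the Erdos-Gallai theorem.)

Sum of degrees = 42. Sum is even but fails Erdos-Gallai. The sequence is NOT graphical.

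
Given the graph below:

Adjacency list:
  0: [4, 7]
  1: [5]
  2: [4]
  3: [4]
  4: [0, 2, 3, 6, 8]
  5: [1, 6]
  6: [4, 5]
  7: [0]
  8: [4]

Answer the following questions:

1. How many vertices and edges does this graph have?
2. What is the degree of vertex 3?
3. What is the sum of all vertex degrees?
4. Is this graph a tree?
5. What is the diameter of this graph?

Count: 9 vertices, 8 edges.
Vertex 3 has neighbors [4], degree = 1.
Handshaking lemma: 2 * 8 = 16.
A graph is a tree iff it is connected and has exactly n-1 edges. This graph is connected (all 9 vertices in one component) and has 9-1 = 8 edges. It is a tree.
Diameter (longest shortest path) = 5.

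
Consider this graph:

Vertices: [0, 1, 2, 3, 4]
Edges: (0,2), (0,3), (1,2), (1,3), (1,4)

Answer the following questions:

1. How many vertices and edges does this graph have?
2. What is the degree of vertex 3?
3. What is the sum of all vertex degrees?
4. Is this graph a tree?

Count: 5 vertices, 5 edges.
Vertex 3 has neighbors [0, 1], degree = 2.
Handshaking lemma: 2 * 5 = 10.
A tree on 5 vertices has 4 edges. This graph has 5 edges (1 extra). Not a tree.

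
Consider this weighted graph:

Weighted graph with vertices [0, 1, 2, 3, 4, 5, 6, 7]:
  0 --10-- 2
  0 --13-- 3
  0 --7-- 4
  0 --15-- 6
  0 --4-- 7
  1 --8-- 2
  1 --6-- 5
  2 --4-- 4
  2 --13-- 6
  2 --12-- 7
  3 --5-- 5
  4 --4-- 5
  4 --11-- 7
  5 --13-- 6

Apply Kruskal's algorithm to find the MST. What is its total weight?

Applying Kruskal's algorithm (sort edges by weight, add if no cycle):
  Add (0,7) w=4
  Add (2,4) w=4
  Add (4,5) w=4
  Add (3,5) w=5
  Add (1,5) w=6
  Add (0,4) w=7
  Skip (1,2) w=8 (creates cycle)
  Skip (0,2) w=10 (creates cycle)
  Skip (4,7) w=11 (creates cycle)
  Skip (2,7) w=12 (creates cycle)
  Skip (0,3) w=13 (creates cycle)
  Add (2,6) w=13
  Skip (5,6) w=13 (creates cycle)
  Skip (0,6) w=15 (creates cycle)
MST weight = 43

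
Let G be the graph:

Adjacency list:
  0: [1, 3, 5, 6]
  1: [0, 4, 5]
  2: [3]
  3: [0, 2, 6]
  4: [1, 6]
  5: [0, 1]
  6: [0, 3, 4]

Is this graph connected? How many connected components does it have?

Checking connectivity: the graph has 1 connected component(s).
All vertices are reachable from each other. The graph IS connected.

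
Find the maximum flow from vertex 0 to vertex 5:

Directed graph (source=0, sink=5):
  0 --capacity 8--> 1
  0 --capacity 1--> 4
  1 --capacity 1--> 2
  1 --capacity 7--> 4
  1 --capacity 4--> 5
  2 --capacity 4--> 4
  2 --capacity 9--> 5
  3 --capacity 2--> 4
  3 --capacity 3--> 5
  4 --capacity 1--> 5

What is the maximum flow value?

Computing max flow:
  Flow on (0->1): 6/8
  Flow on (1->2): 1/1
  Flow on (1->4): 1/7
  Flow on (1->5): 4/4
  Flow on (2->5): 1/9
  Flow on (4->5): 1/1
Maximum flow = 6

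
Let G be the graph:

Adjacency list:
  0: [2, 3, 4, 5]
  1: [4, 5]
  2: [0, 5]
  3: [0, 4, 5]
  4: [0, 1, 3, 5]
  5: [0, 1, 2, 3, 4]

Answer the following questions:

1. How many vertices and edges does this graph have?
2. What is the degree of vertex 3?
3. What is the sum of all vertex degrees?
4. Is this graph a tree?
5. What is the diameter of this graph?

Count: 6 vertices, 10 edges.
Vertex 3 has neighbors [0, 4, 5], degree = 3.
Handshaking lemma: 2 * 10 = 20.
A tree on 6 vertices has 5 edges. This graph has 10 edges (5 extra). Not a tree.
Diameter (longest shortest path) = 2.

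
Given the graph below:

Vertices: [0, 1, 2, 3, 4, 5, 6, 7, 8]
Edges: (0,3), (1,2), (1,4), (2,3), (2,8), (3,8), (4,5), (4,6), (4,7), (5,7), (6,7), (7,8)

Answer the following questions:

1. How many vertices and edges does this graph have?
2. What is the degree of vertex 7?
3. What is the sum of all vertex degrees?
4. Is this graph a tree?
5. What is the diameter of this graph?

Count: 9 vertices, 12 edges.
Vertex 7 has neighbors [4, 5, 6, 8], degree = 4.
Handshaking lemma: 2 * 12 = 24.
A tree on 9 vertices has 8 edges. This graph has 12 edges (4 extra). Not a tree.
Diameter (longest shortest path) = 4.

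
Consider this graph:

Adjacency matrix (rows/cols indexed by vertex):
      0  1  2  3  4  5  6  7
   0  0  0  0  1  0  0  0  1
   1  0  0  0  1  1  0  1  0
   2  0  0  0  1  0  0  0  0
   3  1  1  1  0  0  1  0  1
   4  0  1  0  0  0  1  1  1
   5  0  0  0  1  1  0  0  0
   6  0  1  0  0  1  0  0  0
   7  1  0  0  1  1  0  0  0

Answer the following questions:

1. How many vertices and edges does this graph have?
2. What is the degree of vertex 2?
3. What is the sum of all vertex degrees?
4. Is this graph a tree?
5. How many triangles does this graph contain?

Count: 8 vertices, 11 edges.
Vertex 2 has neighbors [3], degree = 1.
Handshaking lemma: 2 * 11 = 22.
A tree on 8 vertices has 7 edges. This graph has 11 edges (4 extra). Not a tree.
Number of triangles = 2.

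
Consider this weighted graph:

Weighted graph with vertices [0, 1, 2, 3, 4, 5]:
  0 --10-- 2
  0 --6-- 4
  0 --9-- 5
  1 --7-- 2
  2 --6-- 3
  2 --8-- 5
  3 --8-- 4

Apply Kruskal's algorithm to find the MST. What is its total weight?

Applying Kruskal's algorithm (sort edges by weight, add if no cycle):
  Add (0,4) w=6
  Add (2,3) w=6
  Add (1,2) w=7
  Add (2,5) w=8
  Add (3,4) w=8
  Skip (0,5) w=9 (creates cycle)
  Skip (0,2) w=10 (creates cycle)
MST weight = 35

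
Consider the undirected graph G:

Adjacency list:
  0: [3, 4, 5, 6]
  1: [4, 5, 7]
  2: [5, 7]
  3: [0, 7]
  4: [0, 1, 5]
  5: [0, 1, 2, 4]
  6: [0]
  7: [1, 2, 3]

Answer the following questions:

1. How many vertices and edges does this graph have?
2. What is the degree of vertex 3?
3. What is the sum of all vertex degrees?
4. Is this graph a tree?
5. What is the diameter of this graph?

Count: 8 vertices, 11 edges.
Vertex 3 has neighbors [0, 7], degree = 2.
Handshaking lemma: 2 * 11 = 22.
A tree on 8 vertices has 7 edges. This graph has 11 edges (4 extra). Not a tree.
Diameter (longest shortest path) = 3.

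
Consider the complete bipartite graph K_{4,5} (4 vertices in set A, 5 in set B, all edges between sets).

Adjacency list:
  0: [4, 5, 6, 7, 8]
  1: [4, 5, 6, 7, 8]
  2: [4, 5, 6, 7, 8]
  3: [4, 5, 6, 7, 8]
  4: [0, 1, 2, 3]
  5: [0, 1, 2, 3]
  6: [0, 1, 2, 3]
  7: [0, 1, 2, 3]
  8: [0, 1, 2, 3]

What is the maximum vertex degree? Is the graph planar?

Set-A vertices have degree 5; set-B vertices have degree 4. Maximum degree = max(4,5) = 5.
K_{4,5} contains K_{3,3} as a subgraph (since both sides have >= 3 vertices); by Kuratowski's theorem it is not planar.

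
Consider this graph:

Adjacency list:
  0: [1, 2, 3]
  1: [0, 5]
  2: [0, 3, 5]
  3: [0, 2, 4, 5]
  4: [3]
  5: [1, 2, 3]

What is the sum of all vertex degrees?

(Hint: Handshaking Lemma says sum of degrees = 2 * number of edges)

Count edges: 8 edges.
By Handshaking Lemma: sum of degrees = 2 * 8 = 16.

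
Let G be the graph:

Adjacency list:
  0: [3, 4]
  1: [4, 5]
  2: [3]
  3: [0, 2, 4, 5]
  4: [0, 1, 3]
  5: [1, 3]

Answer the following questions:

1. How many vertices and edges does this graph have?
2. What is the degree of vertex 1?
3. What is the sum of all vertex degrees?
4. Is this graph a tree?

Count: 6 vertices, 7 edges.
Vertex 1 has neighbors [4, 5], degree = 2.
Handshaking lemma: 2 * 7 = 14.
A tree on 6 vertices has 5 edges. This graph has 7 edges (2 extra). Not a tree.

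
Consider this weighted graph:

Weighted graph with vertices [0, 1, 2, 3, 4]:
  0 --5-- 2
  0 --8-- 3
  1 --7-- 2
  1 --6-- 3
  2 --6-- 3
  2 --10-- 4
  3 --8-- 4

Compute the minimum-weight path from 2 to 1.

Using Dijkstra's algorithm from vertex 2:
Shortest path: 2 -> 1
Total weight: 7 = 7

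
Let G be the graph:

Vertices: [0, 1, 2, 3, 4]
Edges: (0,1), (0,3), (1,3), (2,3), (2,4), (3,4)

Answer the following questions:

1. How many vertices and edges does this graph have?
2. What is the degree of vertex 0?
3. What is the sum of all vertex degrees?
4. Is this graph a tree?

Count: 5 vertices, 6 edges.
Vertex 0 has neighbors [1, 3], degree = 2.
Handshaking lemma: 2 * 6 = 12.
A tree on 5 vertices has 4 edges. This graph has 6 edges (2 extra). Not a tree.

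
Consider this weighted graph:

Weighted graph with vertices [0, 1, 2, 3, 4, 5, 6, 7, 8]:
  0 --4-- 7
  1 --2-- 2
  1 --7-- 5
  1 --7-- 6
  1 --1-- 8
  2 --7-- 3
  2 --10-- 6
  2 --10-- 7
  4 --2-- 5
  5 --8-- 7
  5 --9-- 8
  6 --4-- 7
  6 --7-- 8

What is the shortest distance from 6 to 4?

Using Dijkstra's algorithm from vertex 6:
Shortest path: 6 -> 7 -> 5 -> 4
Total weight: 4 + 8 + 2 = 14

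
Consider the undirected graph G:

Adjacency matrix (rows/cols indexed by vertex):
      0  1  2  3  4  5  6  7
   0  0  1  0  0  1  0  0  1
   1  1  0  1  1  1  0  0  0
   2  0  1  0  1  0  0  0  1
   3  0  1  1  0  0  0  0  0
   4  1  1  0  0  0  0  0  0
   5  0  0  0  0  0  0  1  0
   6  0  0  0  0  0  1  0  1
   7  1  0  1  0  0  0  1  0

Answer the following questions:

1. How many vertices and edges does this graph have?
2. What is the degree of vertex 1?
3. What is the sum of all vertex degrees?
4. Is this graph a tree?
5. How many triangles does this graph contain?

Count: 8 vertices, 10 edges.
Vertex 1 has neighbors [0, 2, 3, 4], degree = 4.
Handshaking lemma: 2 * 10 = 20.
A tree on 8 vertices has 7 edges. This graph has 10 edges (3 extra). Not a tree.
Number of triangles = 2.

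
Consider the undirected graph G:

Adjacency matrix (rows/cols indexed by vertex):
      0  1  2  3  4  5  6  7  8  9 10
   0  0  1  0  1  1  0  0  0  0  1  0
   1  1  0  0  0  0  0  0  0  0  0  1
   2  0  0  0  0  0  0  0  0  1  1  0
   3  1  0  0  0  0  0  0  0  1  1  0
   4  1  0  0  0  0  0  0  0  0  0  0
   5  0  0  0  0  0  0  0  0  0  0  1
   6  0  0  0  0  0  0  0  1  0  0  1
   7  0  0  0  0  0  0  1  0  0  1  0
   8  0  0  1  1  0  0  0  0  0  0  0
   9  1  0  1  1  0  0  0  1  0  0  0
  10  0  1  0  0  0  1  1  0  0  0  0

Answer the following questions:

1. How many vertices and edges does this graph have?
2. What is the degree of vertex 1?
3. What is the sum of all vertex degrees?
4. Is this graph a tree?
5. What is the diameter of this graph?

Count: 11 vertices, 13 edges.
Vertex 1 has neighbors [0, 10], degree = 2.
Handshaking lemma: 2 * 13 = 26.
A tree on 11 vertices has 10 edges. This graph has 13 edges (3 extra). Not a tree.
Diameter (longest shortest path) = 5.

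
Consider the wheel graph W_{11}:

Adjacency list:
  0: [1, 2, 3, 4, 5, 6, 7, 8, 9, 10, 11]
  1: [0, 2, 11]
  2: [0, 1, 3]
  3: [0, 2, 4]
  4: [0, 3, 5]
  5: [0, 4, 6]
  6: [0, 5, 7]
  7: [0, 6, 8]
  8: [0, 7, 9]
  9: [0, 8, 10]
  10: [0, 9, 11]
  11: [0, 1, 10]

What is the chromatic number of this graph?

W_{11} = C_{11} plus a hub adjacent to every cycle vertex.
The outer cycle needs 3 colors (odd cycle); the hub is adjacent to all of them so needs a fresh color.
Chromatic number = 3 + 1 = 4.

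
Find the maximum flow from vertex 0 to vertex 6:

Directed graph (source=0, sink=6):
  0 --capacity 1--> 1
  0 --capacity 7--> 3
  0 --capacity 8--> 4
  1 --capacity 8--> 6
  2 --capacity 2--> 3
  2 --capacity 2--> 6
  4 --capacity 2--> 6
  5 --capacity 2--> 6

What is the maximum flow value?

Computing max flow:
  Flow on (0->1): 1/1
  Flow on (0->4): 2/8
  Flow on (1->6): 1/8
  Flow on (4->6): 2/2
Maximum flow = 3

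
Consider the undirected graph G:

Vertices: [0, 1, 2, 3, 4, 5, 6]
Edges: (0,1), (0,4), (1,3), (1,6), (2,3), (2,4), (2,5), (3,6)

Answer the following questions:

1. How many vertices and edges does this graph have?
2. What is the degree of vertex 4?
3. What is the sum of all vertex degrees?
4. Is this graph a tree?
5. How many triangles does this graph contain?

Count: 7 vertices, 8 edges.
Vertex 4 has neighbors [0, 2], degree = 2.
Handshaking lemma: 2 * 8 = 16.
A tree on 7 vertices has 6 edges. This graph has 8 edges (2 extra). Not a tree.
Number of triangles = 1.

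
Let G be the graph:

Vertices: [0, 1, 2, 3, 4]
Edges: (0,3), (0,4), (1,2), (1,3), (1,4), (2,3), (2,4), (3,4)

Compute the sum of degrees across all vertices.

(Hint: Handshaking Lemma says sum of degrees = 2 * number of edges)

Count edges: 8 edges.
By Handshaking Lemma: sum of degrees = 2 * 8 = 16.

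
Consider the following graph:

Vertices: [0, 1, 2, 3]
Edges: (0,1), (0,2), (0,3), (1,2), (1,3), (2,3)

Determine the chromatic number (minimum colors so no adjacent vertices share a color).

The graph has a maximum clique of size 4 (lower bound on chromatic number).
A valid 4-coloring: {0: 0, 1: 1, 2: 2, 3: 3}.
Chromatic number = 4.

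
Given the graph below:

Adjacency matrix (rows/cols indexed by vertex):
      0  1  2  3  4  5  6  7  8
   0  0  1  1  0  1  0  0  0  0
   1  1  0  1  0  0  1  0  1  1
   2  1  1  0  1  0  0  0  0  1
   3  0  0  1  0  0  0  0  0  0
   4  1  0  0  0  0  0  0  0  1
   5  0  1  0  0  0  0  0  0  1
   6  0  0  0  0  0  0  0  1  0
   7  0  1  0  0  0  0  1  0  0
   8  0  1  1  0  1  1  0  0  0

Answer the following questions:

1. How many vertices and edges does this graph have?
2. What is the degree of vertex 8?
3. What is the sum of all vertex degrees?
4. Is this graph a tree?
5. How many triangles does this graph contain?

Count: 9 vertices, 12 edges.
Vertex 8 has neighbors [1, 2, 4, 5], degree = 4.
Handshaking lemma: 2 * 12 = 24.
A tree on 9 vertices has 8 edges. This graph has 12 edges (4 extra). Not a tree.
Number of triangles = 3.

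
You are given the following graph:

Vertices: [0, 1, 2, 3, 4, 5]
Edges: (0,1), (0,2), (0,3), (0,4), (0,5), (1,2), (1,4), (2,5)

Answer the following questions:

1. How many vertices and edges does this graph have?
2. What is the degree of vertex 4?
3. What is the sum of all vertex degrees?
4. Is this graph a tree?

Count: 6 vertices, 8 edges.
Vertex 4 has neighbors [0, 1], degree = 2.
Handshaking lemma: 2 * 8 = 16.
A tree on 6 vertices has 5 edges. This graph has 8 edges (3 extra). Not a tree.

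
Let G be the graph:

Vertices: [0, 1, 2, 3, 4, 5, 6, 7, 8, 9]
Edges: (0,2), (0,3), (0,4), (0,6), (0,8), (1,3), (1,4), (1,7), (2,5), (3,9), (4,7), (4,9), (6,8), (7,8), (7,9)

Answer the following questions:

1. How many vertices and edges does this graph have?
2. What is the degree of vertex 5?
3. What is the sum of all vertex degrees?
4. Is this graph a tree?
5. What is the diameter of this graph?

Count: 10 vertices, 15 edges.
Vertex 5 has neighbors [2], degree = 1.
Handshaking lemma: 2 * 15 = 30.
A tree on 10 vertices has 9 edges. This graph has 15 edges (6 extra). Not a tree.
Diameter (longest shortest path) = 4.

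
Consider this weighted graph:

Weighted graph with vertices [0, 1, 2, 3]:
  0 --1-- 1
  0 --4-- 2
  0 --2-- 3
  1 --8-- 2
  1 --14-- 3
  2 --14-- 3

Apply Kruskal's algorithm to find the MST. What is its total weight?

Applying Kruskal's algorithm (sort edges by weight, add if no cycle):
  Add (0,1) w=1
  Add (0,3) w=2
  Add (0,2) w=4
  Skip (1,2) w=8 (creates cycle)
  Skip (1,3) w=14 (creates cycle)
  Skip (2,3) w=14 (creates cycle)
MST weight = 7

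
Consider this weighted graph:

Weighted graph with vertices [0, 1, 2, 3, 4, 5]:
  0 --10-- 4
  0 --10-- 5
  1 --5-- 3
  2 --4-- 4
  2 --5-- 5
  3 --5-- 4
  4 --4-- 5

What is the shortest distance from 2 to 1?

Using Dijkstra's algorithm from vertex 2:
Shortest path: 2 -> 4 -> 3 -> 1
Total weight: 4 + 5 + 5 = 14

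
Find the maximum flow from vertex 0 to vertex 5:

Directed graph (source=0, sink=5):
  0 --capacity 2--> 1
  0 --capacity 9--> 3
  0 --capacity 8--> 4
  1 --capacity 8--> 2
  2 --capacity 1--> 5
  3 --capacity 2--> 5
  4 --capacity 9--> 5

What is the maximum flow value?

Computing max flow:
  Flow on (0->1): 1/2
  Flow on (0->3): 2/9
  Flow on (0->4): 8/8
  Flow on (1->2): 1/8
  Flow on (2->5): 1/1
  Flow on (3->5): 2/2
  Flow on (4->5): 8/9
Maximum flow = 11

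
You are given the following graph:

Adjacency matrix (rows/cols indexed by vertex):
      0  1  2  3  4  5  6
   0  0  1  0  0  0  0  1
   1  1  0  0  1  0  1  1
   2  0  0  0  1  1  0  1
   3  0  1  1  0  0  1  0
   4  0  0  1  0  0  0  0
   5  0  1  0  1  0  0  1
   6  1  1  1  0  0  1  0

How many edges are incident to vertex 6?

Vertex 6 has neighbors [0, 1, 2, 5], so deg(6) = 4.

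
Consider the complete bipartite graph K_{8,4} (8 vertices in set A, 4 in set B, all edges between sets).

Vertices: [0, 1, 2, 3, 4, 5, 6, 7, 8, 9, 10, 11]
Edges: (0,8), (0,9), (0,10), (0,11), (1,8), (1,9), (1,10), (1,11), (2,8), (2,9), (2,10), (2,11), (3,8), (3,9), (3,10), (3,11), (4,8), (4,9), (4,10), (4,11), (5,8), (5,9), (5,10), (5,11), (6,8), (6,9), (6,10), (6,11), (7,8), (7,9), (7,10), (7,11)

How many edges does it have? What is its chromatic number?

K_{8,4} has 8 * 4 = 32 edges.
Bipartite graphs have chromatic number 2 (color each partition differently).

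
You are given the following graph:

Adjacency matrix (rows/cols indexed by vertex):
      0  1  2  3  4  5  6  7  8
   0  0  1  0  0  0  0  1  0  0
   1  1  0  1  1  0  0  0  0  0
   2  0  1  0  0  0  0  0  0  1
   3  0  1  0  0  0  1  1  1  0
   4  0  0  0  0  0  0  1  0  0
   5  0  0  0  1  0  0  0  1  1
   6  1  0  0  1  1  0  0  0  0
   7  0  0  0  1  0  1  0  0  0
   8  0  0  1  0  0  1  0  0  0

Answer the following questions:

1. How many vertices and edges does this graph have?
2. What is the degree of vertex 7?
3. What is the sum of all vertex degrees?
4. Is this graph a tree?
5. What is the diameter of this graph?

Count: 9 vertices, 11 edges.
Vertex 7 has neighbors [3, 5], degree = 2.
Handshaking lemma: 2 * 11 = 22.
A tree on 9 vertices has 8 edges. This graph has 11 edges (3 extra). Not a tree.
Diameter (longest shortest path) = 4.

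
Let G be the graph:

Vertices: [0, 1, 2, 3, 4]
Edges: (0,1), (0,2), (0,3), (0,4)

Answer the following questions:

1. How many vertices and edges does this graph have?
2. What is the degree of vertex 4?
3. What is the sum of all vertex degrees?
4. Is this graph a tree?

Count: 5 vertices, 4 edges.
Vertex 4 has neighbors [0], degree = 1.
Handshaking lemma: 2 * 4 = 8.
A graph is a tree iff it is connected and has exactly n-1 edges. This graph is connected (all 5 vertices in one component) and has 5-1 = 4 edges. It is a tree.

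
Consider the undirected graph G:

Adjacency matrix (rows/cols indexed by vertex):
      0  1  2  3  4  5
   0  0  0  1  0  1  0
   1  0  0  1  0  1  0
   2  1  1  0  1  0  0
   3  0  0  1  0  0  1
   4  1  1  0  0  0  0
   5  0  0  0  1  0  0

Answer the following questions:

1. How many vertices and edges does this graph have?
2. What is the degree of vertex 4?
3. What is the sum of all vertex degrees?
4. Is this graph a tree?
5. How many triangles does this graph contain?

Count: 6 vertices, 6 edges.
Vertex 4 has neighbors [0, 1], degree = 2.
Handshaking lemma: 2 * 6 = 12.
A tree on 6 vertices has 5 edges. This graph has 6 edges (1 extra). Not a tree.
Number of triangles = 0.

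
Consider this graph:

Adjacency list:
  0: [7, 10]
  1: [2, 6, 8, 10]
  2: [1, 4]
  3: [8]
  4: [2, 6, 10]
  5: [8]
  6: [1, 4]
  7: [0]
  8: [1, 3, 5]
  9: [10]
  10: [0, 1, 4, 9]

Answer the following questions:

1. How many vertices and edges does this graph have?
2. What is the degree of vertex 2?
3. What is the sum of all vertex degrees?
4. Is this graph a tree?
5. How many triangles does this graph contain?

Count: 11 vertices, 12 edges.
Vertex 2 has neighbors [1, 4], degree = 2.
Handshaking lemma: 2 * 12 = 24.
A tree on 11 vertices has 10 edges. This graph has 12 edges (2 extra). Not a tree.
Number of triangles = 0.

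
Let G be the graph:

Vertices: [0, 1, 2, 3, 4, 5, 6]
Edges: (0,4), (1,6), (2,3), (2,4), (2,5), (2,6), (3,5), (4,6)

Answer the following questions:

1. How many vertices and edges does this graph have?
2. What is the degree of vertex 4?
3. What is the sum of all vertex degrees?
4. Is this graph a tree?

Count: 7 vertices, 8 edges.
Vertex 4 has neighbors [0, 2, 6], degree = 3.
Handshaking lemma: 2 * 8 = 16.
A tree on 7 vertices has 6 edges. This graph has 8 edges (2 extra). Not a tree.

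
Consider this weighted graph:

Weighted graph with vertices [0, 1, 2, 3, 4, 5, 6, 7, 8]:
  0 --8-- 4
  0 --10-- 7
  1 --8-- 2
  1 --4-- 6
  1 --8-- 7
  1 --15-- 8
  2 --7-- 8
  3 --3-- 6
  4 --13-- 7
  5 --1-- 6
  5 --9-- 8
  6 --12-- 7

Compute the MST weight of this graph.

Applying Kruskal's algorithm (sort edges by weight, add if no cycle):
  Add (5,6) w=1
  Add (3,6) w=3
  Add (1,6) w=4
  Add (2,8) w=7
  Add (0,4) w=8
  Add (1,7) w=8
  Add (1,2) w=8
  Skip (5,8) w=9 (creates cycle)
  Add (0,7) w=10
  Skip (6,7) w=12 (creates cycle)
  Skip (4,7) w=13 (creates cycle)
  Skip (1,8) w=15 (creates cycle)
MST weight = 49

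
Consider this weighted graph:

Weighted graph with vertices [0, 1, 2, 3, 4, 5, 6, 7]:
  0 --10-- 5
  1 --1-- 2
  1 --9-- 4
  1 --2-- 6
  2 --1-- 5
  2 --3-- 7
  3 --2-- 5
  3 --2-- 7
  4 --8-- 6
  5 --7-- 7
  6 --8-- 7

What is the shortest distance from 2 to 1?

Using Dijkstra's algorithm from vertex 2:
Shortest path: 2 -> 1
Total weight: 1 = 1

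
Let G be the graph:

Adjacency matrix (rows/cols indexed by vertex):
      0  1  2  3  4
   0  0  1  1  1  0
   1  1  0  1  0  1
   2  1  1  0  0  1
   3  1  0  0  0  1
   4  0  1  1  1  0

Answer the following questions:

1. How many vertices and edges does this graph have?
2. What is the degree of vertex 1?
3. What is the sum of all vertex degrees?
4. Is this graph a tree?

Count: 5 vertices, 7 edges.
Vertex 1 has neighbors [0, 2, 4], degree = 3.
Handshaking lemma: 2 * 7 = 14.
A tree on 5 vertices has 4 edges. This graph has 7 edges (3 extra). Not a tree.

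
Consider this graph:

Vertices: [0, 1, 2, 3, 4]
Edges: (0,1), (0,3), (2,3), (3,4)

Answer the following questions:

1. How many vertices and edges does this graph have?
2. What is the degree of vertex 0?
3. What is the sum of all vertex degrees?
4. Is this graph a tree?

Count: 5 vertices, 4 edges.
Vertex 0 has neighbors [1, 3], degree = 2.
Handshaking lemma: 2 * 4 = 8.
A graph is a tree iff it is connected and has exactly n-1 edges. This graph is connected (all 5 vertices in one component) and has 5-1 = 4 edges. It is a tree.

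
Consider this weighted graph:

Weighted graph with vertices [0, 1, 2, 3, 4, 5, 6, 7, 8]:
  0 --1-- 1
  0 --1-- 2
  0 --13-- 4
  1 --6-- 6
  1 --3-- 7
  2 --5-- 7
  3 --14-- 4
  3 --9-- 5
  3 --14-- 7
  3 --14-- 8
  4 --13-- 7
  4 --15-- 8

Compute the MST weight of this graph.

Applying Kruskal's algorithm (sort edges by weight, add if no cycle):
  Add (0,1) w=1
  Add (0,2) w=1
  Add (1,7) w=3
  Skip (2,7) w=5 (creates cycle)
  Add (1,6) w=6
  Add (3,5) w=9
  Add (0,4) w=13
  Skip (4,7) w=13 (creates cycle)
  Add (3,8) w=14
  Add (3,7) w=14
  Skip (3,4) w=14 (creates cycle)
  Skip (4,8) w=15 (creates cycle)
MST weight = 61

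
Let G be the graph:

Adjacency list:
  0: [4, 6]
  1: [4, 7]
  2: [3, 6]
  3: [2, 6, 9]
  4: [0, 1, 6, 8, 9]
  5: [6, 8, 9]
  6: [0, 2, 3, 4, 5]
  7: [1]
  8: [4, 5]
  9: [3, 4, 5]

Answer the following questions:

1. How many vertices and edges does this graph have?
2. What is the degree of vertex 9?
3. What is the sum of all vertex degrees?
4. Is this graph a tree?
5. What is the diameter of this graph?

Count: 10 vertices, 14 edges.
Vertex 9 has neighbors [3, 4, 5], degree = 3.
Handshaking lemma: 2 * 14 = 28.
A tree on 10 vertices has 9 edges. This graph has 14 edges (5 extra). Not a tree.
Diameter (longest shortest path) = 4.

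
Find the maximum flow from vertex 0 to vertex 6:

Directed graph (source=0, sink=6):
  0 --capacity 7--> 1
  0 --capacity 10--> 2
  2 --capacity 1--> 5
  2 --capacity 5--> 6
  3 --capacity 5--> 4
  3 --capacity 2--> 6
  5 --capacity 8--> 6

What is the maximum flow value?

Computing max flow:
  Flow on (0->2): 6/10
  Flow on (2->5): 1/1
  Flow on (2->6): 5/5
  Flow on (5->6): 1/8
Maximum flow = 6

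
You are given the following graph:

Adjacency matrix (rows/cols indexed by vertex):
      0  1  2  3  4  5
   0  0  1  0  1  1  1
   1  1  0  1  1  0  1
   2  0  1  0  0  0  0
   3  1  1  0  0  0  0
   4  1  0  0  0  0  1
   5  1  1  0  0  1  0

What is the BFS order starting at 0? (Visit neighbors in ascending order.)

BFS from vertex 0 (neighbors processed in ascending order):
Visit order: 0, 1, 3, 4, 5, 2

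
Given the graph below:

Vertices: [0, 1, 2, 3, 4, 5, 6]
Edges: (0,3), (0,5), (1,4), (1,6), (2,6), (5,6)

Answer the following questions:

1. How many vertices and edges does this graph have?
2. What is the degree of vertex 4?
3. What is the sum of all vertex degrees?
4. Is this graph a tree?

Count: 7 vertices, 6 edges.
Vertex 4 has neighbors [1], degree = 1.
Handshaking lemma: 2 * 6 = 12.
A graph is a tree iff it is connected and has exactly n-1 edges. This graph is connected (all 7 vertices in one component) and has 7-1 = 6 edges. It is a tree.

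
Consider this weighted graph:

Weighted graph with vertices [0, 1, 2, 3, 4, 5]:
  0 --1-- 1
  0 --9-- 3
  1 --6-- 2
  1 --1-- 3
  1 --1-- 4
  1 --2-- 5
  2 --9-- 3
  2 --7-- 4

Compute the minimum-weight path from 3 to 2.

Using Dijkstra's algorithm from vertex 3:
Shortest path: 3 -> 1 -> 2
Total weight: 1 + 6 = 7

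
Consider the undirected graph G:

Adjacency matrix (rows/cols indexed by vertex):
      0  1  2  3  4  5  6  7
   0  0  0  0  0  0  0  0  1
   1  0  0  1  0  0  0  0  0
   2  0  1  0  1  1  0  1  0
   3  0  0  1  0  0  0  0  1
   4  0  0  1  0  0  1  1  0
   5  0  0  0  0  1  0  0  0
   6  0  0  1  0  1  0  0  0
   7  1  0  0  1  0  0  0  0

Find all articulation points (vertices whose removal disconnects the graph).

An articulation point is a vertex whose removal disconnects the graph.
Articulation points: [2, 3, 4, 7]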